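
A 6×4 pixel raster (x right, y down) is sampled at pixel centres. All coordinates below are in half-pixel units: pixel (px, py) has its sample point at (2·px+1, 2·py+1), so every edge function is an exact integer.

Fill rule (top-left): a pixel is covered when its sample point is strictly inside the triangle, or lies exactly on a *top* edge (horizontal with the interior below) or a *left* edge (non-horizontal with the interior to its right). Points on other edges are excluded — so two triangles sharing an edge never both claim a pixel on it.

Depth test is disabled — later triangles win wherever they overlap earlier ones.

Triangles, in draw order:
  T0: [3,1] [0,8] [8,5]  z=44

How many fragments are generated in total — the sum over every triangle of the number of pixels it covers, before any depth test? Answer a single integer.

T0:
  2·area = 47  (B↔C swapped to make it positive)
  edge (3, 1)→(8, 5): d=(5,4) right/bottom  bias=-1
  edge (8, 5)→(0, 8): d=(-8,3) right/bottom  bias=-1
  edge (0, 8)→(3, 1): d=(3,-7) top-left  bias=+0
    (1,0)@(3, 1): e=[0,47,0] → ·  [on edge]
    (1,1)@(3, 3): e=[10,31,6] → █
    (2,1)@(5, 3): e=[2,25,20] → █
    (3,1)@(7, 3): e=[-6,19,34] → ·
    (1,2)@(3, 5): e=[20,15,12] → █
    (3,2)@(7, 5): e=[4,3,40] → █
    (4,2)@(9, 5): e=[-4,-3,54] → ·
    (0,3)@(1, 7): e=[38,5,4] → █
    (1,3)@(3, 7): e=[30,-1,18] → ·
    (2,3)@(5, 7): e=[22,-7,32] → ·
    (3,3)@(7, 7): e=[14,-13,46] → ·
  covered (6 px):
    · · · · · ·
    · █ █ · · ·
    · █ █ █ · ·
    █ · · · · ·

Answer: 6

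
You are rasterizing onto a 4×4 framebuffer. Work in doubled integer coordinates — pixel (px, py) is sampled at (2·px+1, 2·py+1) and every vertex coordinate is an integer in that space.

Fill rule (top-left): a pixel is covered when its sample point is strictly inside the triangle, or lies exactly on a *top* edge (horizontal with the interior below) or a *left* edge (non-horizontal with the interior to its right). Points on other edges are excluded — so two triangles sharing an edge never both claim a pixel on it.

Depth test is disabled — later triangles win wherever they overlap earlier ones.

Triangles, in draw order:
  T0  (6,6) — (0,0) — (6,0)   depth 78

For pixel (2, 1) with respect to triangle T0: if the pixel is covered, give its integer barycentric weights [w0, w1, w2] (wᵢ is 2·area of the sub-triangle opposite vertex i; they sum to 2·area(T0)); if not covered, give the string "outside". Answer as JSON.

T0:
  2·area = 36
  edge (6, 6)→(0, 0): d=(-6,-6) top-left  bias=+0
  edge (0, 0)→(6, 0): d=(6,0) top-left  bias=+0
  edge (6, 0)→(6, 6): d=(0,6) right/bottom  bias=-1
    (0,0)@(1, 1): e=[0,6,30] → X  [on edge]
    (1,0)@(3, 1): e=[12,6,18] → X
    (2,0)@(5, 1): e=[24,6,6] → X
    (3,0)@(7, 1): e=[36,6,-6] → .
    (0,1)@(1, 3): e=[-12,18,30] → .
    (1,1)@(3, 3): e=[0,18,18] → X  [on edge]
    (3,1)@(7, 3): e=[24,18,-6] → .
    (1,2)@(3, 5): e=[-12,30,18] → .
    (2,2)@(5, 5): e=[0,30,6] → X  [on edge]
    (3,2)@(7, 5): e=[12,30,-6] → .
    (2,3)@(5, 7): e=[-12,42,6] → .
    (3,3)@(7, 7): e=[0,42,-6] → .  [on edge]
  covered (6 px):
    X X X .
    . X X .
    . . X .
    . . . .

Final: [18,6,12]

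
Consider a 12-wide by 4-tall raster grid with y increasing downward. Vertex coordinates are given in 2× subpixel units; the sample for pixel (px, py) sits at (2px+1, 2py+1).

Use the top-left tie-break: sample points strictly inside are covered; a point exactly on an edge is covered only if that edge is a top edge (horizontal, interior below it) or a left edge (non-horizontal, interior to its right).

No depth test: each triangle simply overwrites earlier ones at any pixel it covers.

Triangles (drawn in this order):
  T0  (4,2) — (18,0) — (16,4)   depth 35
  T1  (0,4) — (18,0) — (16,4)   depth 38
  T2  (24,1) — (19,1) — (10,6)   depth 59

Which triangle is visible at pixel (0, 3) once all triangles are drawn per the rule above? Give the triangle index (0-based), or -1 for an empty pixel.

T0:
  2·area = 52
  edge (4, 2)→(18, 0): d=(14,-2) top-left  bias=+0
  edge (18, 0)→(16, 4): d=(-2,4) right/bottom  bias=-1
  edge (16, 4)→(4, 2): d=(-12,-2) top-left  bias=+0
    (5,0)@(11, 1): e=[0,26,26] → X  [on edge]
    (6,0)@(13, 1): e=[4,18,30] → X
    (7,0)@(15, 1): e=[8,10,34] → X
    (8,0)@(17, 1): e=[12,2,38] → X
    (9,0)@(19, 1): e=[16,-6,42] → .
    (5,1)@(11, 3): e=[28,22,2] → X
    (8,1)@(17, 3): e=[40,-2,14] → .
    (5,2)@(11, 5): e=[56,18,-22] → .
    (6,2)@(13, 5): e=[60,10,-18] → .
    (7,2)@(15, 5): e=[64,2,-14] → .
  covered (7 px):
    . . . . . X X X X . . .
    . . . . . X X X . . . .
    . . . . . . . . . . . .
    . . . . . . . . . . . .
T1:
  2·area = 64
  edge (0, 4)→(18, 0): d=(18,-4) top-left  bias=+0
  edge (18, 0)→(16, 4): d=(-2,4) right/bottom  bias=-1
  edge (16, 4)→(0, 4): d=(-16,0) right/bottom  bias=-1
    (7,0)@(15, 1): e=[6,10,48] → X
    (8,0)@(17, 1): e=[14,2,48] → X
    (9,0)@(19, 1): e=[22,-6,48] → .
    (2,1)@(5, 3): e=[2,46,16] → X
    (3,1)@(7, 3): e=[10,38,16] → X
    (4,1)@(9, 3): e=[18,30,16] → X
    (5,1)@(11, 3): e=[26,22,16] → X
    (6,1)@(13, 3): e=[34,14,16] → X
    (8,1)@(17, 3): e=[50,-2,16] → .
    (2,2)@(5, 5): e=[38,42,-16] → .
    (3,2)@(7, 5): e=[46,34,-16] → .
    (4,2)@(9, 5): e=[54,26,-16] → .
  covered (8 px):
    . . . . . . . X X . . .
    . . X X X X X X . . . .
    . . . . . . . . . . . .
    . . . . . . . . . . . .
T2:
  2·area = 25  (B↔C swapped to make it positive)
  edge (24, 1)→(10, 6): d=(-14,5) right/bottom  bias=-1
  edge (10, 6)→(19, 1): d=(9,-5) top-left  bias=+0
  edge (19, 1)→(24, 1): d=(5,0) top-left  bias=+0
    (0,0)@(1, 1): e=[115,-90,0] → .  [on edge]
    (1,0)@(3, 1): e=[105,-80,0] → .  [on edge]
    (2,0)@(5, 1): e=[95,-70,0] → .  [on edge]
    (3,0)@(7, 1): e=[85,-60,0] → .  [on edge]
    (4,0)@(9, 1): e=[75,-50,0] → .  [on edge]
    (5,0)@(11, 1): e=[65,-40,0] → .  [on edge]
    (6,0)@(13, 1): e=[55,-30,0] → .  [on edge]
    (7,0)@(15, 1): e=[45,-20,0] → .  [on edge]
    (8,0)@(17, 1): e=[35,-10,0] → .  [on edge]
    (9,0)@(19, 1): e=[25,0,0] → X  [on edge]
    (10,0)@(21, 1): e=[15,10,0] → X  [on edge]
    (11,0)@(23, 1): e=[5,20,0] → X  [on edge]
  covered (4 px):
    . . . . . . . . . X X X
    . . . . . . . . X . . .
    . . . . . . . . . . . .
    . . . . . . . . . . . .

Z-buffer (winner per pixel, '.' = empty):
  . . . . . 0 0 1 1 2 2 2
  . . 1 1 1 1 1 1 2 . . .
  . . . . . . . . . . . .
  . . . . . . . . . . . .

Final: -1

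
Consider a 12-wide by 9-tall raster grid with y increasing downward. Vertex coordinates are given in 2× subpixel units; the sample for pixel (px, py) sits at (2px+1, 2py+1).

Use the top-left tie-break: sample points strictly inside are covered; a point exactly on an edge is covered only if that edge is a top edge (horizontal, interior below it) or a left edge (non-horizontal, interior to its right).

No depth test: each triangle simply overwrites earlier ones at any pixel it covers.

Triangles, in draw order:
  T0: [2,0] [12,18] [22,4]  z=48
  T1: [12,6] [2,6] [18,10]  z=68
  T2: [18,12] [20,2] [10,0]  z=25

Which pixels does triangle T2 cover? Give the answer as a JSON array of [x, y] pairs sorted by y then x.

T0:
  2·area = 320  (B↔C swapped to make it positive)
  edge (2, 0)→(22, 4): d=(20,4) right/bottom  bias=-1
  edge (22, 4)→(12, 18): d=(-10,14) right/bottom  bias=-1
  edge (12, 18)→(2, 0): d=(-10,-18) top-left  bias=+0
    (1,0)@(3, 1): e=[16,296,8] → █
    (2,0)@(5, 1): e=[8,268,44] → █
    (3,0)@(7, 1): e=[0,240,80] → ·  [on edge]
    (1,1)@(3, 3): e=[56,276,-12] → ·
    (2,1)@(5, 3): e=[48,248,24] → █
    (3,1)@(7, 3): e=[40,220,60] → █
    (4,1)@(9, 3): e=[32,192,96] → █
    (5,1)@(11, 3): e=[24,164,132] → █
    (6,1)@(13, 3): e=[16,136,168] → █
    (7,1)@(15, 3): e=[8,108,204] → █
    (8,1)@(17, 3): e=[0,80,240] → ·  [on edge]
    (2,2)@(5, 5): e=[88,228,4] → █
    (3,4)@(7, 9): e=[160,160,0] → █  [on edge]
    (8,5)@(17, 11): e=[160,0,160] → ·  [on edge]
  covered (39 px):
    · █ █ · · · · · · · · ·
    · · █ █ █ █ █ █ · · · ·
    · · █ █ █ █ █ █ █ █ █ ·
    · · · █ █ █ █ █ █ █ · ·
    · · · █ █ █ █ █ █ · · ·
    · · · · █ █ █ █ · · · ·
    · · · · · █ █ █ · · · ·
    · · · · · █ █ · · · · ·
    · · · · · · · · · · · ·
T1:
  2·area = 40  (B↔C swapped to make it positive)
  edge (12, 6)→(18, 10): d=(6,4) right/bottom  bias=-1
  edge (18, 10)→(2, 6): d=(-16,-4) top-left  bias=+0
  edge (2, 6)→(12, 6): d=(10,0) top-left  bias=+0
    (3,3)@(7, 7): e=[26,4,10] → █
    (4,3)@(9, 7): e=[18,12,10] → █
    (5,3)@(11, 7): e=[10,20,10] → █
    (6,3)@(13, 7): e=[2,28,10] → █
    (7,3)@(15, 7): e=[-6,36,10] → ·
    (3,4)@(7, 9): e=[38,-28,30] → ·
    (4,4)@(9, 9): e=[30,-20,30] → ·
    (5,4)@(11, 9): e=[22,-12,30] → ·
    (6,4)@(13, 9): e=[14,-4,30] → ·
    (7,4)@(15, 9): e=[6,4,30] → █
    (8,4)@(17, 9): e=[-2,12,30] → ·
    (7,5)@(15, 11): e=[18,-28,50] → ·
  covered (5 px):
    · · · · · · · · · · · ·
    · · · · · · · · · · · ·
    · · · · · · · · · · · ·
    · · · █ █ █ █ · · · · ·
    · · · · · · · █ · · · ·
    · · · · · · · · · · · ·
    · · · · · · · · · · · ·
    · · · · · · · · · · · ·
    · · · · · · · · · · · ·
T2:
  2·area = 104  (B↔C swapped to make it positive)
  edge (18, 12)→(10, 0): d=(-8,-12) top-left  bias=+0
  edge (10, 0)→(20, 2): d=(10,2) right/bottom  bias=-1
  edge (20, 2)→(18, 12): d=(-2,10) right/bottom  bias=-1
    (5,0)@(11, 1): e=[4,8,92] → █
    (6,0)@(13, 1): e=[28,4,72] → █
    (7,0)@(15, 1): e=[52,0,52] → ·  [on edge]
    (5,1)@(11, 3): e=[-12,28,88] → ·
    (6,1)@(13, 3): e=[12,24,68] → █
    (7,1)@(15, 3): e=[36,20,48] → █
    (8,1)@(17, 3): e=[60,16,28] → █
    (9,1)@(19, 3): e=[84,12,8] → █
    (10,1)@(21, 3): e=[108,8,-12] → ·
    (6,2)@(13, 5): e=[-4,44,64] → ·
    (7,2)@(15, 5): e=[20,40,44] → █
    (10,2)@(21, 5): e=[92,28,-16] → ·
    (9,3)@(19, 7): e=[52,52,0] → ·  [on edge]
    (8,8)@(17, 17): e=[-52,156,0] → ·  [on edge]
  covered (12 px):
    · · · · · █ █ · · · · ·
    · · · · · · █ █ █ █ · ·
    · · · · · · · █ █ █ · ·
    · · · · · · · █ █ · · ·
    · · · · · · · · █ · · ·
    · · · · · · · · · · · ·
    · · · · · · · · · · · ·
    · · · · · · · · · · · ·
    · · · · · · · · · · · ·

Answer: [[5,0],[6,0],[6,1],[7,1],[8,1],[9,1],[7,2],[8,2],[9,2],[7,3],[8,3],[8,4]]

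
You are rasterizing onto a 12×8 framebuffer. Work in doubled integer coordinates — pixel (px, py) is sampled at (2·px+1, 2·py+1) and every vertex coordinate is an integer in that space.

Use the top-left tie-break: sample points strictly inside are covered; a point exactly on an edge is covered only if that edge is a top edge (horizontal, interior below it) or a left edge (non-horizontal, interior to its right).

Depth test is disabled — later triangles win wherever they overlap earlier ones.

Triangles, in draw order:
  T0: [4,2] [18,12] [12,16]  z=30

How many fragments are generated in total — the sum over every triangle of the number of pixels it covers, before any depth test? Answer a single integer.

T0:
  2·area = 116
  edge (4, 2)→(18, 12): d=(14,10) right/bottom  bias=-1
  edge (18, 12)→(12, 16): d=(-6,4) right/bottom  bias=-1
  edge (12, 16)→(4, 2): d=(-8,-14) top-left  bias=+0
    (2,1)@(5, 3): e=[4,106,6] → █
    (3,1)@(7, 3): e=[-16,98,34] → ·
    (2,2)@(5, 5): e=[32,94,-10] → ·
    (3,2)@(7, 5): e=[12,86,18] → █
    (4,2)@(9, 5): e=[-8,78,46] → ·
    (3,3)@(7, 7): e=[40,74,2] → █
    (4,3)@(9, 7): e=[20,66,30] → █
    (5,3)@(11, 7): e=[0,58,58] → ·  [on edge]
    (3,4)@(7, 9): e=[68,62,-14] → ·
    (4,4)@(9, 9): e=[48,54,14] → █
    (5,4)@(11, 9): e=[28,46,42] → █
    (6,4)@(13, 9): e=[8,38,70] → █
  covered (14 px):
    · · · · · · · · · · · ·
    · · █ · · · · · · · · ·
    · · · █ · · · · · · · ·
    · · · █ █ · · · · · · ·
    · · · · █ █ █ · · · · ·
    · · · · · █ █ █ · · · ·
    · · · · · █ █ █ · · · ·
    · · · · · · █ · · · · ·

Final: 14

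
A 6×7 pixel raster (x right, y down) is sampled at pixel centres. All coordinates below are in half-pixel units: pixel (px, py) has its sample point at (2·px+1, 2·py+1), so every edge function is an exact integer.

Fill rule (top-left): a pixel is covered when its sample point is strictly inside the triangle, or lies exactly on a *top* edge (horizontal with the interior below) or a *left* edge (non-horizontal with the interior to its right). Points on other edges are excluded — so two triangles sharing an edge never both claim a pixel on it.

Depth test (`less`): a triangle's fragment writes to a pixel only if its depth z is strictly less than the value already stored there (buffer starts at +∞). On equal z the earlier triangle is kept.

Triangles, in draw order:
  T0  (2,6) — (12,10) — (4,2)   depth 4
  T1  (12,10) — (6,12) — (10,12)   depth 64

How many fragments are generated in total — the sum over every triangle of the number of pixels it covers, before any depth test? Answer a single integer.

T0:
  2·area = 48  (B↔C swapped to make it positive)
  edge (2, 6)→(4, 2): d=(2,-4) top-left  bias=+0
  edge (4, 2)→(12, 10): d=(8,8) right/bottom  bias=-1
  edge (12, 10)→(2, 6): d=(-10,-4) top-left  bias=+0
    (1,0)@(3, 1): e=[-6,0,54] → .  [on edge]
    (2,1)@(5, 3): e=[6,0,42] → .  [on edge]
    (1,2)@(3, 5): e=[2,32,14] → X
    (2,2)@(5, 5): e=[10,16,22] → X
    (3,2)@(7, 5): e=[18,0,30] → .  [on edge]
    (1,3)@(3, 7): e=[6,48,-6] → .
    (2,3)@(5, 7): e=[14,32,2] → X
    (3,3)@(7, 7): e=[22,16,10] → X
    (4,3)@(9, 7): e=[30,0,18] → .  [on edge]
    (2,4)@(5, 9): e=[18,48,-18] → .
    (3,4)@(7, 9): e=[26,32,-10] → .
    (5,4)@(11, 9): e=[42,0,6] → .  [on edge]
  covered (4 px):
    . . . . . .
    . . . . . .
    . X X . . .
    . . X X . .
    . . . . . .
    . . . . . .
    . . . . . .
T1:
  2·area = 8  (B↔C swapped to make it positive)
  edge (12, 10)→(10, 12): d=(-2,2) right/bottom  bias=-1
  edge (10, 12)→(6, 12): d=(-4,0) right/bottom  bias=-1
  edge (6, 12)→(12, 10): d=(6,-2) top-left  bias=+0
    (4,5)@(9, 11): e=[4,4,0] → X  [on edge]
    (5,5)@(11, 11): e=[0,4,4] → .  [on edge]
    (1,6)@(3, 13): e=[12,-4,0] → .  [on edge]
    (4,6)@(9, 13): e=[0,-4,12] → .  [on edge]
  covered (1 px):
    . . . . . .
    . . . . . .
    . . . . . .
    . . . . . .
    . . . . . .
    . . . . X .
    . . . . . .

Final: 5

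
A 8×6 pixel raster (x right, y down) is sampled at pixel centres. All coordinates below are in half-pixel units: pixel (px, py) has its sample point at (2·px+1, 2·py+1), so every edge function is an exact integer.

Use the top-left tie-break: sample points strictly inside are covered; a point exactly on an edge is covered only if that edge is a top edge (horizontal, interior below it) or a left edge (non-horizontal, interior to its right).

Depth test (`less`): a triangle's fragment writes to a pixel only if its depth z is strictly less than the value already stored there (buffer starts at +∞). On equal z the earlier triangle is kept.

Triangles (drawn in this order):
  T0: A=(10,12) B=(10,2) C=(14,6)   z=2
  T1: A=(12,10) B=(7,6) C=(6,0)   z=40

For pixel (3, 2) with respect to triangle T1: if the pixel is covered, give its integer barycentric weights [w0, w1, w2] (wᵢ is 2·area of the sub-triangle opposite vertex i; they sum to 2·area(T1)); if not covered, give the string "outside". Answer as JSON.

T0:
  2·area = 40
  edge (10, 12)→(10, 2): d=(0,-10) top-left  bias=+0
  edge (10, 2)→(14, 6): d=(4,4) right/bottom  bias=-1
  edge (14, 6)→(10, 12): d=(-4,6) right/bottom  bias=-1
    (4,0)@(9, 1): e=[-10,0,50] → .  [on edge]
    (5,1)@(11, 3): e=[10,0,30] → .  [on edge]
    (5,2)@(11, 5): e=[10,8,22] → X
    (6,2)@(13, 5): e=[30,0,10] → .  [on edge]
    (5,3)@(11, 7): e=[10,16,14] → X
    (6,3)@(13, 7): e=[30,8,2] → X
    (7,3)@(15, 7): e=[50,0,-10] → .  [on edge]
    (5,4)@(11, 9): e=[10,24,6] → X
    (6,4)@(13, 9): e=[30,16,-6] → .
    (5,5)@(11, 11): e=[10,32,-2] → .
  covered (4 px):
    . . . . . . . .
    . . . . . . . .
    . . . . . X . .
    . . . . . X X .
    . . . . . X . .
    . . . . . . . .
T1:
  2·area = 26
  edge (12, 10)→(7, 6): d=(-5,-4) top-left  bias=+0
  edge (7, 6)→(6, 0): d=(-1,-6) top-left  bias=+0
  edge (6, 0)→(12, 10): d=(6,10) right/bottom  bias=-1
    (3,1)@(7, 3): e=[15,3,8] → X
    (4,1)@(9, 3): e=[23,15,-12] → .
    (3,2)@(7, 5): e=[5,1,20] → X
    (4,2)@(9, 5): e=[13,13,0] → .  [on edge]
    (3,3)@(7, 7): e=[-5,-1,32] → .
    (4,3)@(9, 7): e=[3,11,12] → X
    (5,3)@(11, 7): e=[11,23,-8] → .
    (4,4)@(9, 9): e=[-7,9,24] → .
    (5,4)@(11, 9): e=[1,21,4] → X
    (6,4)@(13, 9): e=[9,33,-16] → .
    (5,5)@(11, 11): e=[-9,19,16] → .
  covered (4 px):
    . . . . . . . .
    . . . X . . . .
    . . . X . . . .
    . . . . X . . .
    . . . . . X . .
    . . . . . . . .

Answer: [1,20,5]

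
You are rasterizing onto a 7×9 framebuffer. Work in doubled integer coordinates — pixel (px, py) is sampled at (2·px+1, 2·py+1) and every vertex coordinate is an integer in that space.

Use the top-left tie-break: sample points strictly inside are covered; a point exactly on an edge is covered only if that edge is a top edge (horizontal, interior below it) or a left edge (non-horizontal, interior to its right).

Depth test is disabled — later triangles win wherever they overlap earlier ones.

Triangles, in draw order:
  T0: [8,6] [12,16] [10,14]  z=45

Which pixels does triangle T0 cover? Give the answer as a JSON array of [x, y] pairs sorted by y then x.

T0:
  2·area = 12
  edge (8, 6)→(12, 16): d=(4,10) right/bottom  bias=-1
  edge (12, 16)→(10, 14): d=(-2,-2) top-left  bias=+0
  edge (10, 14)→(8, 6): d=(-2,-8) top-left  bias=+0
    (0,2)@(1, 5): e=[66,0,-54] → ·  [on edge]
    (1,3)@(3, 7): e=[54,0,-42] → ·  [on edge]
    (2,4)@(5, 9): e=[42,0,-30] → ·  [on edge]
    (4,4)@(9, 9): e=[2,8,2] → █
    (5,4)@(11, 9): e=[-18,12,18] → ·
    (3,5)@(7, 11): e=[30,0,-18] → ·  [on edge]
    (4,5)@(9, 11): e=[10,4,-2] → ·
    (4,6)@(9, 13): e=[18,0,-6] → ·  [on edge]
    (5,7)@(11, 15): e=[6,0,6] → █  [on edge]
    (6,7)@(13, 15): e=[-14,4,22] → ·
    (5,8)@(11, 17): e=[14,-4,2] → ·
    (6,8)@(13, 17): e=[-6,0,18] → ·  [on edge]
  covered (2 px):
    · · · · · · ·
    · · · · · · ·
    · · · · · · ·
    · · · · · · ·
    · · · · █ · ·
    · · · · · · ·
    · · · · · · ·
    · · · · · █ ·
    · · · · · · ·

Final: [[4,4],[5,7]]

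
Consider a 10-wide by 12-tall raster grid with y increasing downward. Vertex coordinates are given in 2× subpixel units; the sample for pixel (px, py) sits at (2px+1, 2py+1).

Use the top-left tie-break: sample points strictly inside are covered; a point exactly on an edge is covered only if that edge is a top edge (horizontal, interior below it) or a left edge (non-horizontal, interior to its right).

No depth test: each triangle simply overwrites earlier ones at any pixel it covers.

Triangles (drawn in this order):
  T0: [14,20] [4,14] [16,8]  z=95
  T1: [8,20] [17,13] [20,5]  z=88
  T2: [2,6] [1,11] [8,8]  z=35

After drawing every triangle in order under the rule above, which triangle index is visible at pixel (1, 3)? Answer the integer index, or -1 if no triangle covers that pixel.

T0:
  2·area = 132
  edge (14, 20)→(4, 14): d=(-10,-6) top-left  bias=+0
  edge (4, 14)→(16, 8): d=(12,-6) top-left  bias=+0
  edge (16, 8)→(14, 20): d=(-2,12) right/bottom  bias=-1
    (7,4)@(15, 9): e=[116,6,10] → █
    (8,4)@(17, 9): e=[128,18,-14] → ·
    (5,5)@(11, 11): e=[72,6,54] → █
    (6,5)@(13, 11): e=[84,18,30] → █
    (8,5)@(17, 11): e=[108,42,-18] → ·
    (3,6)@(7, 13): e=[28,6,98] → █
    (4,6)@(9, 13): e=[40,18,74] → █
    (8,6)@(17, 13): e=[88,66,-22] → ·
    (3,7)@(7, 15): e=[8,30,94] → █
    (7,7)@(15, 15): e=[56,78,-2] → ·
    (3,8)@(7, 17): e=[-12,54,90] → ·
    (4,8)@(9, 17): e=[0,66,66] → █  [on edge]
    (9,11)@(19, 23): e=[0,198,-66] → ·  [on edge]
  covered (17 px):
    · · · · · · · · · ·
    · · · · · · · · · ·
    · · · · · · · · · ·
    · · · · · · · · · ·
    · · · · · · · █ · ·
    · · · · · █ █ █ · ·
    · · · █ █ █ █ █ · ·
    · · · █ █ █ █ · · ·
    · · · · █ █ █ · · ·
    · · · · · · █ · · ·
    · · · · · · · · · ·
    · · · · · · · · · ·
T1:
  2·area = 51  (B↔C swapped to make it positive)
  edge (8, 20)→(20, 5): d=(12,-15) top-left  bias=+0
  edge (20, 5)→(17, 13): d=(-3,8) right/bottom  bias=-1
  edge (17, 13)→(8, 20): d=(-9,7) right/bottom  bias=-1
    (9,3)@(19, 7): e=[9,2,40] → █
    (8,4)@(17, 9): e=[3,12,36] → █
    (9,4)@(19, 9): e=[33,-4,22] → ·
    (8,5)@(17, 11): e=[27,6,18] → █
    (9,5)@(19, 11): e=[57,-10,4] → ·
    (7,6)@(15, 13): e=[21,16,14] → █
    (8,6)@(17, 13): e=[51,0,0] → ·  [on edge]
    (6,7)@(13, 15): e=[15,26,10] → █
    (7,7)@(15, 15): e=[45,10,-4] → ·
    (5,8)@(11, 17): e=[9,36,6] → █
    (6,8)@(13, 17): e=[39,20,-8] → ·
    (4,9)@(9, 19): e=[3,46,2] → █
  covered (7 px):
    · · · · · · · · · ·
    · · · · · · · · · ·
    · · · · · · · · · ·
    · · · · · · · · · █
    · · · · · · · · █ ·
    · · · · · · · · █ ·
    · · · · · · · █ · ·
    · · · · · · █ · · ·
    · · · · · █ · · · ·
    · · · · █ · · · · ·
    · · · · · · · · · ·
    · · · · · · · · · ·
T2:
  2·area = 32  (B↔C swapped to make it positive)
  edge (2, 6)→(8, 8): d=(6,2) right/bottom  bias=-1
  edge (8, 8)→(1, 11): d=(-7,3) right/bottom  bias=-1
  edge (1, 11)→(2, 6): d=(1,-5) top-left  bias=+0
    (1,0)@(3, 1): e=[-32,64,0] → ·  [on edge]
    (7,2)@(15, 5): e=[-32,0,64] → ·  [on edge]
    (1,3)@(3, 7): e=[4,22,6] → █
    (2,3)@(5, 7): e=[0,16,16] → ·  [on edge]
    (1,4)@(3, 9): e=[16,8,8] → █
    (2,4)@(5, 9): e=[12,2,18] → █
    (3,4)@(7, 9): e=[8,-4,28] → ·
    (5,4)@(11, 9): e=[0,-16,48] → ·  [on edge]
    (0,5)@(1, 11): e=[32,0,0] → ·  [on edge]
    (1,5)@(3, 11): e=[28,-6,10] → ·
    (2,5)@(5, 11): e=[24,-12,20] → ·
    (8,5)@(17, 11): e=[0,-48,80] → ·  [on edge]
  covered (3 px):
    · · · · · · · · · ·
    · · · · · · · · · ·
    · · · · · · · · · ·
    · █ · · · · · · · ·
    · █ █ · · · · · · ·
    · · · · · · · · · ·
    · · · · · · · · · ·
    · · · · · · · · · ·
    · · · · · · · · · ·
    · · · · · · · · · ·
    · · · · · · · · · ·
    · · · · · · · · · ·

Z-buffer (winner per pixel, '.' = empty):
  . . . . . . . . . .
  . . . . . . . . . .
  . . . . . . . . . .
  . 2 . . . . . . . 1
  . 2 2 . . . . 0 1 .
  . . . . . 0 0 0 1 .
  . . . 0 0 0 0 1 . .
  . . . 0 0 0 1 . . .
  . . . . 0 1 0 . . .
  . . . . 1 . 0 . . .
  . . . . . . . . . .
  . . . . . . . . . .

Result: 2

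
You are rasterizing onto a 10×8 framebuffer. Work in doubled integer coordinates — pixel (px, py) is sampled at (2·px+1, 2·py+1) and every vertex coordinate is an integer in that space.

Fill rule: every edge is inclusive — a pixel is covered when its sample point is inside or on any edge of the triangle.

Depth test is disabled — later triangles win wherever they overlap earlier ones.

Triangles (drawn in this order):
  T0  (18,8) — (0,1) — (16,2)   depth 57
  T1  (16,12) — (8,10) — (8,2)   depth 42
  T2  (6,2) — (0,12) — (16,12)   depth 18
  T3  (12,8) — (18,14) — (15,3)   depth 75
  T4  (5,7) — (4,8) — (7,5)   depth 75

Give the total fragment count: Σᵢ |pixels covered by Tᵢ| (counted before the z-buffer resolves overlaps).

T0:
  2·area = 94
  edge (18, 8)→(0, 1): d=(-18,-7) inclusive
  edge (0, 1)→(16, 2): d=(16,1) inclusive
  edge (16, 2)→(18, 8): d=(2,6) inclusive
    (3,1)@(7, 3): e=[13,25,56] → X
    (4,1)@(9, 3): e=[27,23,44] → X
    (5,1)@(11, 3): e=[41,21,32] → X
    (6,1)@(13, 3): e=[55,19,20] → X
    (7,1)@(15, 3): e=[69,17,8] → X
    (8,1)@(17, 3): e=[83,15,-4] → .
    (3,2)@(7, 5): e=[-23,57,60] → .
    (4,2)@(9, 5): e=[-9,55,48] → .
    (5,2)@(11, 5): e=[5,53,36] → X
    (8,2)@(17, 5): e=[47,47,0] → X  [on edge]
    (9,2)@(19, 5): e=[61,45,-12] → .
    (5,3)@(11, 7): e=[-31,85,40] → .
    (9,5)@(19, 11): e=[-47,141,0] → .  [on edge]
  covered (10 px):
    . . . . . . . . . .
    . . . X X X X X . .
    . . . . . X X X X .
    . . . . . . . . X .
    . . . . . . . . . .
    . . . . . . . . . .
    . . . . . . . . . .
    . . . . . . . . . .
T1:
  2·area = 64
  edge (16, 12)→(8, 10): d=(-8,-2) inclusive
  edge (8, 10)→(8, 2): d=(0,-8) inclusive
  edge (8, 2)→(16, 12): d=(8,10) inclusive
    (4,2)@(9, 5): e=[42,8,14] → X
    (5,2)@(11, 5): e=[46,24,-6] → .
    (4,3)@(9, 7): e=[26,8,30] → X
    (5,3)@(11, 7): e=[30,24,10] → X
    (6,3)@(13, 7): e=[34,40,-10] → .
    (4,4)@(9, 9): e=[10,8,46] → X
    (6,4)@(13, 9): e=[18,40,6] → X
    (7,4)@(15, 9): e=[22,56,-14] → .
    (4,5)@(9, 11): e=[-6,8,62] → .
    (5,5)@(11, 11): e=[-2,24,42] → .
    (6,5)@(13, 11): e=[2,40,22] → X
    (7,5)@(15, 11): e=[6,56,2] → X
  covered (8 px):
    . . . . . . . . . .
    . . . . . . . . . .
    . . . . X . . . . .
    . . . . X X . . . .
    . . . . X X X . . .
    . . . . . . X X . .
    . . . . . . . . . .
    . . . . . . . . . .
T2:
  2·area = 160  (B↔C swapped to make it positive)
  edge (6, 2)→(16, 12): d=(10,10) inclusive
  edge (16, 12)→(0, 12): d=(-16,0) inclusive
  edge (0, 12)→(6, 2): d=(6,-10) inclusive
    (2,0)@(5, 1): e=[0,176,-16] → .  [on edge]
    (3,1)@(7, 3): e=[0,144,16] → X  [on edge]
    (4,1)@(9, 3): e=[-20,144,36] → .
    (2,2)@(5, 5): e=[40,112,8] → X
    (4,2)@(9, 5): e=[0,112,48] → X  [on edge]
    (5,2)@(11, 5): e=[-20,112,68] → .
    (1,3)@(3, 7): e=[80,80,0] → X  [on edge]
    (5,3)@(11, 7): e=[0,80,80] → X  [on edge]
    (6,3)@(13, 7): e=[-20,80,100] → .
    (1,4)@(3, 9): e=[100,48,12] → X
    (6,4)@(13, 9): e=[0,48,112] → X  [on edge]
    (7,4)@(15, 9): e=[-20,48,132] → .
    (7,5)@(15, 11): e=[0,16,144] → X  [on edge]
    (8,6)@(17, 13): e=[0,-16,176] → .  [on edge]
    (9,7)@(19, 15): e=[0,-48,208] → .  [on edge]
  covered (23 px):
    . . . . . . . . . .
    . . . X . . . . . .
    . . X X X . . . . .
    . X X X X X . . . .
    . X X X X X X . . .
    X X X X X X X X . .
    . . . . . . . . . .
    . . . . . . . . . .
T3:
  2·area = 48  (B↔C swapped to make it positive)
  edge (12, 8)→(15, 3): d=(3,-5) inclusive
  edge (15, 3)→(18, 14): d=(3,11) inclusive
  edge (18, 14)→(12, 8): d=(-6,-6) inclusive
    (2,0)@(5, 1): e=[-56,104,0] → .  [on edge]
    (3,1)@(7, 3): e=[-40,88,0] → .  [on edge]
    (7,1)@(15, 3): e=[0,0,48] → X  [on edge]
    (8,1)@(17, 3): e=[10,-22,60] → .
    (4,2)@(9, 5): e=[-24,72,0] → .  [on edge]
    (7,2)@(15, 5): e=[6,6,36] → X
    (8,2)@(17, 5): e=[16,-16,48] → .
    (5,3)@(11, 7): e=[-8,56,0] → .  [on edge]
    (6,3)@(13, 7): e=[2,34,12] → X
    (8,3)@(17, 7): e=[22,-10,36] → .
    (6,4)@(13, 9): e=[8,40,0] → X  [on edge]
    (8,4)@(17, 9): e=[28,-4,24] → .
    (7,5)@(15, 11): e=[24,24,0] → X  [on edge]
    (4,6)@(9, 13): e=[0,96,-48] → .  [on edge]
    (8,6)@(17, 13): e=[40,8,0] → X  [on edge]
    (9,7)@(19, 15): e=[56,-8,0] → .  [on edge]
  covered (9 px):
    . . . . . . . . . .
    . . . . . . . X . .
    . . . . . . . X . .
    . . . . . . X X . .
    . . . . . . X X . .
    . . . . . . . X X .
    . . . . . . . . X .
    . . . . . . . . . .
T4:
  degenerate (2·area = 0) — covers nothing

Answer: 50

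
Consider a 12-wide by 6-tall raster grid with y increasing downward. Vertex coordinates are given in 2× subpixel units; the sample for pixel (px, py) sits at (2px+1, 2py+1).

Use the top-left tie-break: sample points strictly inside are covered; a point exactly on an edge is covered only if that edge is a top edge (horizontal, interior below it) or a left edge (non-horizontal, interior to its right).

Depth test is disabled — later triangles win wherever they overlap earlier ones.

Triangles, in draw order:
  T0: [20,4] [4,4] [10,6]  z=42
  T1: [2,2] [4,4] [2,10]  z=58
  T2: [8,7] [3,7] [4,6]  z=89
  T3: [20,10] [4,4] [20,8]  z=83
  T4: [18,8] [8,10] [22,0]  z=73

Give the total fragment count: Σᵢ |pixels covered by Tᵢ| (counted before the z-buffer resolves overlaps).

T0:
  2·area = 32  (B↔C swapped to make it positive)
  edge (20, 4)→(10, 6): d=(-10,2) right/bottom  bias=-1
  edge (10, 6)→(4, 4): d=(-6,-2) top-left  bias=+0
  edge (4, 4)→(20, 4): d=(16,0) top-left  bias=+0
    (0,1)@(1, 3): e=[48,0,-16] → ·  [on edge]
    (3,2)@(7, 5): e=[16,0,16] → #  [on edge]
    (4,2)@(9, 5): e=[12,4,16] → #
    (5,2)@(11, 5): e=[8,8,16] → #
    (6,2)@(13, 5): e=[4,12,16] → #
    (7,2)@(15, 5): e=[0,16,16] → ·  [on edge]
    (2,3)@(5, 7): e=[0,-16,48] → ·  [on edge]
    (3,3)@(7, 7): e=[-4,-12,48] → ·
    (4,3)@(9, 7): e=[-8,-8,48] → ·
    (5,3)@(11, 7): e=[-12,-4,48] → ·
    (6,3)@(13, 7): e=[-16,0,48] → ·  [on edge]
    (9,4)@(19, 9): e=[-48,0,80] → ·  [on edge]
  covered (4 px):
    · · · · · · · · · · · ·
    · · · · · · · · · · · ·
    · · · # # # # · · · · ·
    · · · · · · · · · · · ·
    · · · · · · · · · · · ·
    · · · · · · · · · · · ·
T1:
  2·area = 16
  edge (2, 2)→(4, 4): d=(2,2) right/bottom  bias=-1
  edge (4, 4)→(2, 10): d=(-2,6) right/bottom  bias=-1
  edge (2, 10)→(2, 2): d=(0,-8) top-left  bias=+0
    (0,0)@(1, 1): e=[0,24,-8] → ·  [on edge]
    (2,0)@(5, 1): e=[-8,0,24] → ·  [on edge]
    (1,1)@(3, 3): e=[0,8,8] → ·  [on edge]
    (1,2)@(3, 5): e=[4,4,8] → #
    (2,2)@(5, 5): e=[0,-8,24] → ·  [on edge]
    (1,3)@(3, 7): e=[8,0,8] → ·  [on edge]
    (3,3)@(7, 7): e=[0,-24,40] → ·  [on edge]
    (4,4)@(9, 9): e=[0,-40,56] → ·  [on edge]
    (5,5)@(11, 11): e=[0,-56,72] → ·  [on edge]
  covered (1 px):
    · · · · · · · · · · · ·
    · · · · · · · · · · · ·
    · # · · · · · · · · · ·
    · · · · · · · · · · · ·
    · · · · · · · · · · · ·
    · · · · · · · · · · · ·
T2:
  2·area = 5
  edge (8, 7)→(3, 7): d=(-5,0) right/bottom  bias=-1
  edge (3, 7)→(4, 6): d=(1,-1) top-left  bias=+0
  edge (4, 6)→(8, 7): d=(4,1) right/bottom  bias=-1
    (4,0)@(9, 1): e=[30,0,-25] → ·  [on edge]
    (3,1)@(7, 3): e=[20,0,-15] → ·  [on edge]
    (2,2)@(5, 5): e=[10,0,-5] → ·  [on edge]
    (0,3)@(1, 7): e=[0,-2,7] → ·  [on edge]
    (1,3)@(3, 7): e=[0,0,5] → ·  [on edge]
    (2,3)@(5, 7): e=[0,2,3] → ·  [on edge]
    (3,3)@(7, 7): e=[0,4,1] → ·  [on edge]
    (4,3)@(9, 7): e=[0,6,-1] → ·  [on edge]
    (5,3)@(11, 7): e=[0,8,-3] → ·  [on edge]
    (6,3)@(13, 7): e=[0,10,-5] → ·  [on edge]
    (7,3)@(15, 7): e=[0,12,-7] → ·  [on edge]
    (8,3)@(17, 7): e=[0,14,-9] → ·  [on edge]
    (9,3)@(19, 7): e=[0,16,-11] → ·  [on edge]
    (10,3)@(21, 7): e=[0,18,-13] → ·  [on edge]
    (11,3)@(23, 7): e=[0,20,-15] → ·  [on edge]
    (0,4)@(1, 9): e=[-10,0,15] → ·  [on edge]
  covered (0 px):
    · · · · · · · · · · · ·
    · · · · · · · · · · · ·
    · · · · · · · · · · · ·
    · · · · · · · · · · · ·
    · · · · · · · · · · · ·
    · · · · · · · · · · · ·
T3:
  2·area = 32
  edge (20, 10)→(4, 4): d=(-16,-6) top-left  bias=+0
  edge (4, 4)→(20, 8): d=(16,4) right/bottom  bias=-1
  edge (20, 8)→(20, 10): d=(0,2) right/bottom  bias=-1
    (3,2)@(7, 5): e=[2,4,26] → #
    (4,2)@(9, 5): e=[14,-4,22] → ·
    (3,3)@(7, 7): e=[-30,36,26] → ·
    (6,3)@(13, 7): e=[6,12,14] → #
    (7,3)@(15, 7): e=[18,4,10] → #
    (8,3)@(17, 7): e=[30,-4,6] → ·
    (6,4)@(13, 9): e=[-26,44,14] → ·
    (7,4)@(15, 9): e=[-14,36,10] → ·
    (9,4)@(19, 9): e=[10,20,2] → #
    (10,4)@(21, 9): e=[22,12,-2] → ·
    (9,5)@(19, 11): e=[-22,52,2] → ·
  covered (4 px):
    · · · · · · · · · · · ·
    · · · · · · · · · · · ·
    · · · # · · · · · · · ·
    · · · · · · # # · · · ·
    · · · · · · · · · # · ·
    · · · · · · · · · · · ·
T4:
  2·area = 72
  edge (18, 8)→(8, 10): d=(-10,2) right/bottom  bias=-1
  edge (8, 10)→(22, 0): d=(14,-10) top-left  bias=+0
  edge (22, 0)→(18, 8): d=(-4,8) right/bottom  bias=-1
    (10,0)@(21, 1): e=[64,4,4] → #
    (11,0)@(23, 1): e=[60,24,-12] → ·
    (9,1)@(19, 3): e=[48,12,12] → #
    (10,1)@(21, 3): e=[44,32,-4] → ·
    (7,2)@(15, 5): e=[36,0,36] → #  [on edge]
    (8,2)@(17, 5): e=[32,20,20] → #
    (10,2)@(21, 5): e=[24,60,-12] → ·
    (6,3)@(13, 7): e=[20,8,44] → #
    (9,3)@(19, 7): e=[8,68,-4] → ·
    (11,3)@(23, 7): e=[0,108,-36] → ·  [on edge]
    (5,4)@(11, 9): e=[4,16,52] → #
    (6,4)@(13, 9): e=[0,36,36] → ·  [on edge]
    (1,5)@(3, 11): e=[0,-36,108] → ·  [on edge]
  covered (9 px):
    · · · · · · · · · · # ·
    · · · · · · · · · # · ·
    · · · · · · · # # # · ·
    · · · · · · # # # · · ·
    · · · · · # · · · · · ·
    · · · · · · · · · · · ·

Final: 18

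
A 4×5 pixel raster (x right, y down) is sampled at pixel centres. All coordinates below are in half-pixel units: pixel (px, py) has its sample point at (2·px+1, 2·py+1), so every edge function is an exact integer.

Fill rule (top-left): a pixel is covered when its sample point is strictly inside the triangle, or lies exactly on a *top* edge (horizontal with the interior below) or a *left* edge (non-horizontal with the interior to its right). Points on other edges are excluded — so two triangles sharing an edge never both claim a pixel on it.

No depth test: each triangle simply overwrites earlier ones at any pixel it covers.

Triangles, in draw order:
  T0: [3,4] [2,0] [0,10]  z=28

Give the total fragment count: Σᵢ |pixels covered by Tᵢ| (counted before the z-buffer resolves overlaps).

T0:
  2·area = 18  (B↔C swapped to make it positive)
  edge (3, 4)→(0, 10): d=(-3,6) right/bottom  bias=-1
  edge (0, 10)→(2, 0): d=(2,-10) top-left  bias=+0
  edge (2, 0)→(3, 4): d=(1,4) right/bottom  bias=-1
    (0,2)@(1, 5): e=[9,0,9] → █  [on edge]
    (1,2)@(3, 5): e=[-3,20,1] → ·
    (0,3)@(1, 7): e=[3,4,11] → █
    (1,3)@(3, 7): e=[-9,24,3] → ·
    (0,4)@(1, 9): e=[-3,8,13] → ·
  covered (2 px):
    · · · ·
    · · · ·
    █ · · ·
    █ · · ·
    · · · ·

Answer: 2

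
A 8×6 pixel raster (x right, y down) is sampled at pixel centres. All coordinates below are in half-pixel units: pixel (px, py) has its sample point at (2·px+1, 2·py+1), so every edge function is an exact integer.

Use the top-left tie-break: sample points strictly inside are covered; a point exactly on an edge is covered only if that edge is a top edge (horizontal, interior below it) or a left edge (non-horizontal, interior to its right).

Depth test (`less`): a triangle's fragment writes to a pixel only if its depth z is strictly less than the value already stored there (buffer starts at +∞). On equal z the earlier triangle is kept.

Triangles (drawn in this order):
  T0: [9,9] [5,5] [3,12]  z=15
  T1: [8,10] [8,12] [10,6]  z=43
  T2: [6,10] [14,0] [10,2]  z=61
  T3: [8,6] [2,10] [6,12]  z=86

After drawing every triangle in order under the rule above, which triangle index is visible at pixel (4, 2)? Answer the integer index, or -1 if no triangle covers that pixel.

T0:
  2·area = 36  (B↔C swapped to make it positive)
  edge (9, 9)→(3, 12): d=(-6,3) right/bottom  bias=-1
  edge (3, 12)→(5, 5): d=(2,-7) top-left  bias=+0
  edge (5, 5)→(9, 9): d=(4,4) right/bottom  bias=-1
    (0,0)@(1, 1): e=[72,-36,0] → ·  [on edge]
    (1,1)@(3, 3): e=[54,-18,0] → ·  [on edge]
    (2,2)@(5, 5): e=[36,0,0] → ·  [on edge]
    (2,3)@(5, 7): e=[24,4,8] → █
    (3,3)@(7, 7): e=[18,18,0] → ·  [on edge]
    (6,3)@(13, 7): e=[0,60,-24] → ·  [on edge]
    (2,4)@(5, 9): e=[12,8,16] → █
    (3,4)@(7, 9): e=[6,22,8] → █
    (4,4)@(9, 9): e=[0,36,0] → ·  [on edge]
    (2,5)@(5, 11): e=[0,12,24] → ·  [on edge]
    (3,5)@(7, 11): e=[-6,26,16] → ·
    (5,5)@(11, 11): e=[-18,54,0] → ·  [on edge]
  covered (3 px):
    · · · · · · · ·
    · · · · · · · ·
    · · · · · · · ·
    · · █ · · · · ·
    · · █ █ · · · ·
    · · · · · · · ·
T1:
  2·area = 4  (B↔C swapped to make it positive)
  edge (8, 10)→(10, 6): d=(2,-4) top-left  bias=+0
  edge (10, 6)→(8, 12): d=(-2,6) right/bottom  bias=-1
  edge (8, 12)→(8, 10): d=(0,-2) top-left  bias=+0
    (5,1)@(11, 3): e=[-2,0,6] → ·  [on edge]
    (4,4)@(9, 9): e=[2,0,2] → ·  [on edge]
  covered (0 px):
    · · · · · · · ·
    · · · · · · · ·
    · · · · · · · ·
    · · · · · · · ·
    · · · · · · · ·
    · · · · · · · ·
T2:
  2·area = 24  (B↔C swapped to make it positive)
  edge (6, 10)→(10, 2): d=(4,-8) top-left  bias=+0
  edge (10, 2)→(14, 0): d=(4,-2) top-left  bias=+0
  edge (14, 0)→(6, 10): d=(-8,10) right/bottom  bias=-1
    (6,0)@(13, 1): e=[20,2,2] → █
    (7,0)@(15, 1): e=[36,6,-18] → ·
    (5,1)@(11, 3): e=[12,6,6] → █
    (6,1)@(13, 3): e=[28,10,-14] → ·
    (4,2)@(9, 5): e=[4,10,10] → █
    (5,2)@(11, 5): e=[20,14,-10] → ·
    (4,3)@(9, 7): e=[12,18,-6] → ·
  covered (3 px):
    · · · · · · █ ·
    · · · · · █ · ·
    · · · · █ · · ·
    · · · · · · · ·
    · · · · · · · ·
    · · · · · · · ·
T3:
  2·area = 28  (B↔C swapped to make it positive)
  edge (8, 6)→(6, 12): d=(-2,6) right/bottom  bias=-1
  edge (6, 12)→(2, 10): d=(-4,-2) top-left  bias=+0
  edge (2, 10)→(8, 6): d=(6,-4) top-left  bias=+0
    (4,1)@(9, 3): e=[0,42,-14] → ·  [on edge]
    (3,3)@(7, 7): e=[4,22,2] → █
    (4,3)@(9, 7): e=[-8,26,10] → ·
    (2,4)@(5, 9): e=[12,10,6] → █
    (3,4)@(7, 9): e=[0,14,14] → ·  [on edge]
    (2,5)@(5, 11): e=[8,2,18] → █
    (3,5)@(7, 11): e=[-4,6,26] → ·
  covered (3 px):
    · · · · · · · ·
    · · · · · · · ·
    · · · · · · · ·
    · · · █ · · · ·
    · · █ · · · · ·
    · · █ · · · · ·

Z-buffer (winner per pixel, '.' = empty):
  . . . . . . 2 .
  . . . . . 2 . .
  . . . . 2 . . .
  . . 0 3 . . . .
  . . 0 0 . . . .
  . . 3 . . . . .

Answer: 2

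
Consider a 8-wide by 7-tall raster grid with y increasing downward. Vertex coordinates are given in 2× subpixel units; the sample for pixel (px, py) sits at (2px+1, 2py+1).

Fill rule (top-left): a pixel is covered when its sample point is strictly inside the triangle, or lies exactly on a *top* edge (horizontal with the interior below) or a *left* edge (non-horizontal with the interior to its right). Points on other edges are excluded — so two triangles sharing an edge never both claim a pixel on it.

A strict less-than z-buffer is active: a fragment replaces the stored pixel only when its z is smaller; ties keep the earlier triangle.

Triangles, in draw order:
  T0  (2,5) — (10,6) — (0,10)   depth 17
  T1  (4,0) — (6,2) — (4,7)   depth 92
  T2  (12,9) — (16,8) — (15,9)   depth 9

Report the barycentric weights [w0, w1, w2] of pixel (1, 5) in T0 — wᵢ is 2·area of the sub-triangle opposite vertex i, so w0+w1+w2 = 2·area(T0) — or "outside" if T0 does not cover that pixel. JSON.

T0:
  2·area = 42
  edge (2, 5)→(10, 6): d=(8,1) right/bottom  bias=-1
  edge (10, 6)→(0, 10): d=(-10,4) right/bottom  bias=-1
  edge (0, 10)→(2, 5): d=(2,-5) top-left  bias=+0
    (1,3)@(3, 7): e=[15,18,9] → █
    (2,3)@(5, 7): e=[13,10,19] → █
    (3,3)@(7, 7): e=[11,2,29] → █
    (4,3)@(9, 7): e=[9,-6,39] → ·
    (0,4)@(1, 9): e=[33,6,3] → █
    (1,4)@(3, 9): e=[31,-2,13] → ·
    (2,4)@(5, 9): e=[29,-10,23] → ·
    (3,4)@(7, 9): e=[27,-18,33] → ·
    (0,5)@(1, 11): e=[49,-14,7] → ·
  covered (4 px):
    · · · · · · · ·
    · · · · · · · ·
    · · · · · · · ·
    · █ █ █ · · · ·
    █ · · · · · · ·
    · · · · · · · ·
    · · · · · · · ·
T1:
  2·area = 14
  edge (4, 0)→(6, 2): d=(2,2) right/bottom  bias=-1
  edge (6, 2)→(4, 7): d=(-2,5) right/bottom  bias=-1
  edge (4, 7)→(4, 0): d=(0,-7) top-left  bias=+0
    (2,0)@(5, 1): e=[0,7,7] → ·  [on edge]
    (2,1)@(5, 3): e=[4,3,7] → █
    (3,1)@(7, 3): e=[0,-7,21] → ·  [on edge]
    (2,2)@(5, 5): e=[8,-1,7] → ·
    (4,2)@(9, 5): e=[0,-21,35] → ·  [on edge]
    (5,3)@(11, 7): e=[0,-35,49] → ·  [on edge]
    (6,4)@(13, 9): e=[0,-49,63] → ·  [on edge]
    (7,5)@(15, 11): e=[0,-63,77] → ·  [on edge]
  covered (1 px):
    · · · · · · · ·
    · · █ · · · · ·
    · · · · · · · ·
    · · · · · · · ·
    · · · · · · · ·
    · · · · · · · ·
    · · · · · · · ·
T2:
  2·area = 3
  edge (12, 9)→(16, 8): d=(4,-1) top-left  bias=+0
  edge (16, 8)→(15, 9): d=(-1,1) right/bottom  bias=-1
  edge (15, 9)→(12, 9): d=(-3,0) right/bottom  bias=-1
    (0,4)@(1, 9): e=[-11,14,0] → ·  [on edge]
    (1,4)@(3, 9): e=[-9,12,0] → ·  [on edge]
    (2,4)@(5, 9): e=[-7,10,0] → ·  [on edge]
    (3,4)@(7, 9): e=[-5,8,0] → ·  [on edge]
    (4,4)@(9, 9): e=[-3,6,0] → ·  [on edge]
    (5,4)@(11, 9): e=[-1,4,0] → ·  [on edge]
    (6,4)@(13, 9): e=[1,2,0] → ·  [on edge]
    (7,4)@(15, 9): e=[3,0,0] → ·  [on edge]
    (6,5)@(13, 11): e=[9,0,-6] → ·  [on edge]
    (5,6)@(11, 13): e=[15,0,-12] → ·  [on edge]
  covered (0 px):
    · · · · · · · ·
    · · · · · · · ·
    · · · · · · · ·
    · · · · · · · ·
    · · · · · · · ·
    · · · · · · · ·
    · · · · · · · ·

Answer: "outside"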